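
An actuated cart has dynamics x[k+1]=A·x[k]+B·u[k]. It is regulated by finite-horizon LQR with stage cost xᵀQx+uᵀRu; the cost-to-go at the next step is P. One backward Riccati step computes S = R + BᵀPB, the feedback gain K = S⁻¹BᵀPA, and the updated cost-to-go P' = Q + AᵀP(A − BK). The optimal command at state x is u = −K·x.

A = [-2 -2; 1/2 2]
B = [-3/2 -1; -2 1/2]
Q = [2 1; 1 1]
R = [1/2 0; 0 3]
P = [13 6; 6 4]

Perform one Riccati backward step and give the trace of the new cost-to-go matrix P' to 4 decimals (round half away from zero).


12.5517

BᵀP = [-31.5000 -17.0000; -10.0000 -4.0000]
S = R + BᵀPB = [1/2 0; 0 3] + [81.2500 23.0000; 23.0000 8.0000] = [81.7500 23.0000; 23.0000 11.0000]
BᵀPA = [54.5000 29.0000; 18.0000 12.0000]
K = S⁻¹·BᵀPA = [0.5010 0.1161; 0.5888 0.8481]
A−BK = [-0.6597 -0.9777; 1.2076 1.8082]
AᵀP(A−BK) = [3.0966 4.4051; 4.4051 6.4551]
P' = Q + AᵀP(A−BK) = [5.0966 5.4051; 5.4051 7.4551]
tr(P') = 12.5517


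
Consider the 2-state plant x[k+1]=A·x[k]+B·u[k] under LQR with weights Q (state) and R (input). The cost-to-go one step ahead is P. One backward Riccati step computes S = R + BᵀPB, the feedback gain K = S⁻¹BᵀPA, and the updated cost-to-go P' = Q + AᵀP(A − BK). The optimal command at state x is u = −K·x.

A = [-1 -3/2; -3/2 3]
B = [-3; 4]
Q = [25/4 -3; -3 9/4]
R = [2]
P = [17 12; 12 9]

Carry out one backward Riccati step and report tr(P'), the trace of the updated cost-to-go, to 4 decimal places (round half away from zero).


BᵀP = [-3.0000 0.0000]
S = R + BᵀPB = [2] + [9.0000] = [11.0000]
BᵀPA = [3.0000 4.5000]
K = S⁻¹·BᵀPA = [0.2727 0.4091]
A−BK = [-0.1818 -0.2727; -2.5909 1.3636]
AᵀP(A−BK) = [72.4318 -25.2273; -25.2273 9.4091]
P' = Q + AᵀP(A−BK) = [78.6818 -28.2273; -28.2273 11.6591]
tr(P') = 90.3409

90.3409


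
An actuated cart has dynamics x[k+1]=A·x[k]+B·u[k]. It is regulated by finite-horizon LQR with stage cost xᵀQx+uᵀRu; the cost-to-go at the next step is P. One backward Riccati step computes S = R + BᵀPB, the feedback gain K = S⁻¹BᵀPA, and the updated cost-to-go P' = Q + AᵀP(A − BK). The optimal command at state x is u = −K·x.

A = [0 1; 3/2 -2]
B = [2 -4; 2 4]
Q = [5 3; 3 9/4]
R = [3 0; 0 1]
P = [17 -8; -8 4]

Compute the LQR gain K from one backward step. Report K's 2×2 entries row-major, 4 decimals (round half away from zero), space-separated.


0.1318 -0.0786 0.1445 -0.3443

BᵀP = [18.0000 -8.0000; -100.0000 48.0000]
S = R + BᵀPB = [3 0; 0 1] + [20.0000 -104.0000; -104.0000 592.0000] = [23.0000 -104.0000; -104.0000 593.0000]
BᵀPA = [-12.0000 34.0000; 72.0000 -196.0000]
K = S⁻¹·BᵀPA = [0.1318 -0.0786; 0.1445 -0.3443]
A−BK = [0.3146 -0.2200; 0.6583 -0.4655]
AᵀP(A−BK) = [0.1753 -0.1530; -0.1530 0.1881]
P' = Q + AᵀP(A−BK) = [5.1753 2.8470; 2.8470 2.4381]
tr(P') = 7.6134


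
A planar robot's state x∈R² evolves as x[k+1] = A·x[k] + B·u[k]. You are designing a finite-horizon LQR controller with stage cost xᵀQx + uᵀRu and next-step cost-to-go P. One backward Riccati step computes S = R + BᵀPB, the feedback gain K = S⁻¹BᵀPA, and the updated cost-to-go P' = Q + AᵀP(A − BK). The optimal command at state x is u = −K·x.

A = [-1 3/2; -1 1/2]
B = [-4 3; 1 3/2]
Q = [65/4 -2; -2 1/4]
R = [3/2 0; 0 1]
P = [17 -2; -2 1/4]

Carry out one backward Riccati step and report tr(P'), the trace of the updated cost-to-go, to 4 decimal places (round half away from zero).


16.6621

BᵀP = [-70.0000 8.2500; 48.0000 -5.6250]
S = R + BᵀPB = [3/2 0; 0 1] + [288.2500 -197.6250; -197.6250 135.5625] = [289.7500 -197.6250; -197.6250 136.5625]
BᵀPA = [61.7500 -100.8750; -42.3750 69.1875]
K = S⁻¹·BᵀPA = [0.1137 -0.1998; -0.1457 0.2175]
A−BK = [-0.1079 0.0483; -0.8951 0.3735]
AᵀP(A−BK) = [0.0525 -0.0709; -0.0709 0.1096]
P' = Q + AᵀP(A−BK) = [16.3025 -2.0709; -2.0709 0.3596]
tr(P') = 16.6621


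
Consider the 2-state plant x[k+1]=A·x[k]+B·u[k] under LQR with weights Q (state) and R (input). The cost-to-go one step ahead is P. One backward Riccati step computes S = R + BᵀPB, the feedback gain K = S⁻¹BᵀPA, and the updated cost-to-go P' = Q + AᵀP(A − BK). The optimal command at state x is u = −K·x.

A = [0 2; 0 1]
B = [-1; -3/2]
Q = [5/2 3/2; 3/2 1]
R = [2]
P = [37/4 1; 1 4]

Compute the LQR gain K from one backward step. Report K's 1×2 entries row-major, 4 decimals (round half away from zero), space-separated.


0.0000 -1.2258

BᵀP = [-10.7500 -7.0000]
S = R + BᵀPB = [2] + [21.2500] = [23.2500]
BᵀPA = [0.0000 -28.5000]
K = S⁻¹·BᵀPA = [0.0000 -1.2258]
A−BK = [0.0000 0.7742; 0.0000 -0.8387]
AᵀP(A−BK) = [0.0000 0.0000; 0.0000 10.0645]
P' = Q + AᵀP(A−BK) = [2.5000 1.5000; 1.5000 11.0645]
tr(P') = 13.5645


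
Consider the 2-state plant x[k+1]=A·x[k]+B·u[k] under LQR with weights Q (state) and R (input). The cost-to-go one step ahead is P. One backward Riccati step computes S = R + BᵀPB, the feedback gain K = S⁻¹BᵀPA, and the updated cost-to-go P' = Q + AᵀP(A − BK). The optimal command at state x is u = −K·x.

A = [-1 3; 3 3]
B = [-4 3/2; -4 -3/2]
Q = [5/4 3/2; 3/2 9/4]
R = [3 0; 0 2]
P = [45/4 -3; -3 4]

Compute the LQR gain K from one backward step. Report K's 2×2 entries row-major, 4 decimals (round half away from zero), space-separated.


BᵀP = [-33.0000 -4.0000; 21.3750 -10.5000]
S = R + BᵀPB = [3 0; 0 2] + [148.0000 -43.5000; -43.5000 47.8125] = [151.0000 -43.5000; -43.5000 49.8125]
BᵀPA = [21.0000 -111.0000; -52.8750 32.6250]
K = S⁻¹·BᵀPA = [-0.2228 -0.7301; -1.2560 0.0174]
A−BK = [-0.0070 0.0536; 0.2250 0.1057]
AᵀP(A−BK) = [3.5164 0.5012; 0.5012 1.6427]
P' = Q + AᵀP(A−BK) = [4.7664 2.0012; 2.0012 3.8927]
tr(P') = 8.6591

-0.2228 -0.7301 -1.2560 0.0174


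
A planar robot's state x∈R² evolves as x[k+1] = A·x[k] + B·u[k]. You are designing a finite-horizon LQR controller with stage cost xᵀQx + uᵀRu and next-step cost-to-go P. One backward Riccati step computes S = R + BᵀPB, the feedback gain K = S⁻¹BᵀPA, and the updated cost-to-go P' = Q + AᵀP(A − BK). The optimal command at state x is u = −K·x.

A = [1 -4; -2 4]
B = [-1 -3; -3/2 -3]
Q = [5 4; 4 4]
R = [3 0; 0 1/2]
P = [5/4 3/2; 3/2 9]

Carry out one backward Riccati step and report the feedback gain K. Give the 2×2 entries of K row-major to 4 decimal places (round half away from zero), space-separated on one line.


BᵀP = [-3.5000 -15.0000; -8.2500 -31.5000]
S = R + BᵀPB = [3 0; 0 1/2] + [26.0000 55.5000; 55.5000 119.2500] = [29.0000 55.5000; 55.5000 119.7500]
BᵀPA = [26.5000 -46.0000; 54.7500 -93.0000]
K = S⁻¹·BᵀPA = [0.3433 -0.8841; 0.2981 -0.3669]
A−BK = [2.2376 -5.9847; -0.5908 1.5732]
AᵀP(A−BK) = [5.8318 -15.4854; -15.4854 41.2127]
P' = Q + AᵀP(A−BK) = [10.8318 -11.4854; -11.4854 45.2127]
tr(P') = 56.0446

0.3433 -0.8841 0.2981 -0.3669


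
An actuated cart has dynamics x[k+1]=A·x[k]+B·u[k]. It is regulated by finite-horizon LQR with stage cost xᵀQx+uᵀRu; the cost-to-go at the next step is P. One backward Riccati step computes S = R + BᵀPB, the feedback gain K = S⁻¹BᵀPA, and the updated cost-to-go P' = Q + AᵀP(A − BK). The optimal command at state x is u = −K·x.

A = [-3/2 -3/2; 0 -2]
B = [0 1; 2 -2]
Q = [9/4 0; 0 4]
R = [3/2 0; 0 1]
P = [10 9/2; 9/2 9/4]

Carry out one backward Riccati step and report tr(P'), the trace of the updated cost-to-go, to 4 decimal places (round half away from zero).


19.4286

BᵀP = [9.0000 4.5000; 1.0000 0.0000]
S = R + BᵀPB = [3/2 0; 0 1] + [9.0000 0.0000; 0.0000 1.0000] = [10.5000 0.0000; 0.0000 2.0000]
BᵀPA = [-13.5000 -22.5000; -1.5000 -1.5000]
K = S⁻¹·BᵀPA = [-1.2857 -2.1429; -0.7500 -0.7500]
A−BK = [-0.7500 -0.7500; 1.0714 0.7857]
AᵀP(A−BK) = [4.0179 5.9464; 5.9464 9.1607]
P' = Q + AᵀP(A−BK) = [6.2679 5.9464; 5.9464 13.1607]
tr(P') = 19.4286


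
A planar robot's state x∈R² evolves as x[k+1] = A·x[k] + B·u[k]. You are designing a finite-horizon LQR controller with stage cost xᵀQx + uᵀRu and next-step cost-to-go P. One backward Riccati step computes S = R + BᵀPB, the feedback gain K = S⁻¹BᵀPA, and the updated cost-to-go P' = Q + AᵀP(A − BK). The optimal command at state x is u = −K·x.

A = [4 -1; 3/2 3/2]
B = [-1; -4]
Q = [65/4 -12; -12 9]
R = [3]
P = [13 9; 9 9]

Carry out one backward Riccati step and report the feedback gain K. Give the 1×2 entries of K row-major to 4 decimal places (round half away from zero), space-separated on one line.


-1.1358 -0.0797

BᵀP = [-49.0000 -45.0000]
S = R + BᵀPB = [3] + [229.0000] = [232.0000]
BᵀPA = [-263.5000 -18.5000]
K = S⁻¹·BᵀPA = [-1.1358 -0.0797]
A−BK = [2.8642 -1.0797; -3.0431 1.1810]
AᵀP(A−BK) = [36.9731 -12.2619; -12.2619 4.7748]
P' = Q + AᵀP(A−BK) = [53.2231 -24.2619; -24.2619 13.7748]
tr(P') = 66.9978


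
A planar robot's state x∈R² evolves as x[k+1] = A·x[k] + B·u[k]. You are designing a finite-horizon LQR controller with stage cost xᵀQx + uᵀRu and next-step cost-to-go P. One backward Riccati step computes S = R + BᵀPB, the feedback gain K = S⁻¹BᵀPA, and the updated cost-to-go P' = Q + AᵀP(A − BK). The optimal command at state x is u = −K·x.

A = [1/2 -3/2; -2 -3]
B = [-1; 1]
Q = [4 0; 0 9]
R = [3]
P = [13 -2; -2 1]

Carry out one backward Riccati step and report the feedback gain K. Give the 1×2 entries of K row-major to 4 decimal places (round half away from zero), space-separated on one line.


-0.6429 0.6429

BᵀP = [-15.0000 3.0000]
S = R + BᵀPB = [3] + [18.0000] = [21.0000]
BᵀPA = [-13.5000 13.5000]
K = S⁻¹·BᵀPA = [-0.6429 0.6429]
A−BK = [-0.1429 -0.8571; -1.3571 -3.6429]
AᵀP(A−BK) = [2.5714 1.9286; 1.9286 11.5714]
P' = Q + AᵀP(A−BK) = [6.5714 1.9286; 1.9286 20.5714]
tr(P') = 27.1429


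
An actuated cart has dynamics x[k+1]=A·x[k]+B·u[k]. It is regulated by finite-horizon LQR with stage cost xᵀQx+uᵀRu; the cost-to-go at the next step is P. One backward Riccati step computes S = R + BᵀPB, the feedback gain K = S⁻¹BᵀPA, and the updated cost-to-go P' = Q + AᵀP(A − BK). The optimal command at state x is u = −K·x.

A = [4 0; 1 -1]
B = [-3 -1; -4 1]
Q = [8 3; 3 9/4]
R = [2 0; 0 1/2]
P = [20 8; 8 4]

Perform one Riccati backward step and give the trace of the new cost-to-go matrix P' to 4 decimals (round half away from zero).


BᵀP = [-92.0000 -40.0000; -12.0000 -4.0000]
S = R + BᵀPB = [2 0; 0 1/2] + [436.0000 52.0000; 52.0000 8.0000] = [438.0000 52.0000; 52.0000 8.5000]
BᵀPA = [-408.0000 40.0000; -52.0000 4.0000]
K = S⁻¹·BᵀPA = [-0.7498 0.1295; -1.5309 -0.3219]
A−BK = [0.2198 0.0667; -0.4681 -0.1600]
AᵀP(A−BK) = [2.4926 0.1138; 0.1138 0.1060]
P' = Q + AᵀP(A−BK) = [10.4926 3.1138; 3.1138 2.3560]
tr(P') = 12.8486

12.8486


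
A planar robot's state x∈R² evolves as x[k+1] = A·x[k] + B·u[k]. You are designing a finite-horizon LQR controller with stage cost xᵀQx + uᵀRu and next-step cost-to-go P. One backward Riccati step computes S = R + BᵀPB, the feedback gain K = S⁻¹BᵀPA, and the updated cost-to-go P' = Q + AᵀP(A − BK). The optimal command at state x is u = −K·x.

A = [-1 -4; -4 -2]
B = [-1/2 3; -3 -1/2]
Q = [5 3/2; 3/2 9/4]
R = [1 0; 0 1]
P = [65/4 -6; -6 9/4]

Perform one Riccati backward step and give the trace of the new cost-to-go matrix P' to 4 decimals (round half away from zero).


8.9288

BᵀP = [9.8750 -3.7500; 51.7500 -19.1250]
S = R + BᵀPB = [1 0; 0 1] + [6.3125 31.5000; 31.5000 164.8125] = [7.3125 31.5000; 31.5000 165.8125]
BᵀPA = [5.1250 -32.0000; 24.7500 -168.7500]
K = S⁻¹·BᵀPA = [0.3186 0.0437; 0.0887 -1.0260]
A−BK = [-1.1070 -0.9001; -2.9999 -2.3819]
AᵀP(A−BK) = [0.4209 0.1700; 0.1700 1.2579]
P' = Q + AᵀP(A−BK) = [5.4209 1.6700; 1.6700 3.5079]
tr(P') = 8.9288


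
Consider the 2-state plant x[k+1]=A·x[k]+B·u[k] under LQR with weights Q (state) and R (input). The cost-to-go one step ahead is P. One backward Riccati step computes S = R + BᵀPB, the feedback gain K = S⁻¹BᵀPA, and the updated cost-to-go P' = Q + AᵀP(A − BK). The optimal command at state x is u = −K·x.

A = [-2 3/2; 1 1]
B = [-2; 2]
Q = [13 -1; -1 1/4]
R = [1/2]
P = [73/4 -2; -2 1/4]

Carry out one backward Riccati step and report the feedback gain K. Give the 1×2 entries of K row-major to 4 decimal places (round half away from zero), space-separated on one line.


BᵀP = [-40.5000 4.5000]
S = R + BᵀPB = [1/2] + [90.0000] = [90.5000]
BᵀPA = [85.5000 -56.2500]
K = S⁻¹·BᵀPA = [0.9448 -0.6215]
A−BK = [-0.1105 0.2569; -0.8895 2.2431]
AᵀP(A−BK) = [0.4738 -0.3577; -0.3577 0.3505]
P' = Q + AᵀP(A−BK) = [13.4738 -1.3577; -1.3577 0.6005]
tr(P') = 14.0742

0.9448 -0.6215


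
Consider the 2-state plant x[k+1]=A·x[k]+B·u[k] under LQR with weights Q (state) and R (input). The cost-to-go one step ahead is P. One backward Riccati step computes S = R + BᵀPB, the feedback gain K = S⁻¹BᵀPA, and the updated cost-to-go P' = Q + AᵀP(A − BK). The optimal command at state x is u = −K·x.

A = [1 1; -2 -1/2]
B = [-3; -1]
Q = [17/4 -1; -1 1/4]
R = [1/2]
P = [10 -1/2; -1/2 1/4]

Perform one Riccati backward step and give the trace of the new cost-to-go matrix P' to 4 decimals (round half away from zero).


6.0509

BᵀP = [-29.5000 1.2500]
S = R + BᵀPB = [1/2] + [87.2500] = [87.7500]
BᵀPA = [-32.0000 -30.1250]
K = S⁻¹·BᵀPA = [-0.3647 -0.3433]
A−BK = [-0.0940 -0.0299; -2.3647 -0.8433]
AᵀP(A−BK) = [1.3305 0.5142; 0.5142 0.2204]
P' = Q + AᵀP(A−BK) = [5.5805 -0.4858; -0.4858 0.4704]
tr(P') = 6.0509


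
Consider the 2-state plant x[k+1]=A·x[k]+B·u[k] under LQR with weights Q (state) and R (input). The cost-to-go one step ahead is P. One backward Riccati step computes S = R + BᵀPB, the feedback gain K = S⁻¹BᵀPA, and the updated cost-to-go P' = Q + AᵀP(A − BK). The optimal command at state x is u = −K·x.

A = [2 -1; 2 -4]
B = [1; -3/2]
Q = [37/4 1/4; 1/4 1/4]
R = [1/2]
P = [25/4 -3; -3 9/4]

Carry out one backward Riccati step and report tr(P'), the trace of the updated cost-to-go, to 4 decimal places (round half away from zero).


23.6179

BᵀP = [10.7500 -6.3750]
S = R + BᵀPB = [1/2] + [20.3125] = [20.8125]
BᵀPA = [8.7500 14.7500]
K = S⁻¹·BᵀPA = [0.4204 0.7087]
A−BK = [1.5796 -1.7087; 2.6306 -2.9369]
AᵀP(A−BK) = [6.3213 -6.7012; -6.7012 7.7965]
P' = Q + AᵀP(A−BK) = [15.5713 -6.4512; -6.4512 8.0465]
tr(P') = 23.6179


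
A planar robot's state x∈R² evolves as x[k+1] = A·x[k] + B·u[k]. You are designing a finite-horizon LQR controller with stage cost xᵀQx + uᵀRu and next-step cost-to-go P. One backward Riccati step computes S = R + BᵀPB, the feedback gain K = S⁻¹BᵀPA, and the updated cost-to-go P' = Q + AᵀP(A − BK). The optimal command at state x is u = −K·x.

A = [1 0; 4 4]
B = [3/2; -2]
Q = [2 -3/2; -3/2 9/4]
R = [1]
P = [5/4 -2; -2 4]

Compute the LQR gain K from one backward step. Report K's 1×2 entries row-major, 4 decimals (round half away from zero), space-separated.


BᵀP = [5.8750 -11.0000]
S = R + BᵀPB = [1] + [30.8125] = [31.8125]
BᵀPA = [-38.1250 -44.0000]
K = S⁻¹·BᵀPA = [-1.1984 -1.3831]
A−BK = [2.7976 2.0747; 1.6031 1.2338]
AᵀP(A−BK) = [3.5599 3.2692; 3.2692 3.1434]
P' = Q + AᵀP(A−BK) = [5.5599 1.7692; 1.7692 5.3934]
tr(P') = 10.9533

-1.1984 -1.3831


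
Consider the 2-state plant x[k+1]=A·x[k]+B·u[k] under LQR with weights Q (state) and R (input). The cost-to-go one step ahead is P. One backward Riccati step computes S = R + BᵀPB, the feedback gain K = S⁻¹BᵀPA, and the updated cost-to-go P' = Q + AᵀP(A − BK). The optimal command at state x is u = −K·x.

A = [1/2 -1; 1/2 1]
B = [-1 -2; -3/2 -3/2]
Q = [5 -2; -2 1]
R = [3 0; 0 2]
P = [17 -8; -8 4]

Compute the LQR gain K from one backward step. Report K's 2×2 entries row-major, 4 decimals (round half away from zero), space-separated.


-0.0425 -0.0660 -0.1840 1.0472

BᵀP = [-5.0000 2.0000; -22.0000 10.0000]
S = R + BᵀPB = [3 0; 0 2] + [2.0000 7.0000; 7.0000 29.0000] = [5.0000 7.0000; 7.0000 31.0000]
BᵀPA = [-1.5000 7.0000; -6.0000 32.0000]
K = S⁻¹·BᵀPA = [-0.0425 -0.0660; -0.1840 1.0472]
A−BK = [0.0896 1.0283; 0.1604 2.4717]
AᵀP(A−BK) = [0.0825 -0.3160; -0.3160 3.9528]
P' = Q + AᵀP(A−BK) = [5.0825 -2.3160; -2.3160 4.9528]
tr(P') = 10.0354


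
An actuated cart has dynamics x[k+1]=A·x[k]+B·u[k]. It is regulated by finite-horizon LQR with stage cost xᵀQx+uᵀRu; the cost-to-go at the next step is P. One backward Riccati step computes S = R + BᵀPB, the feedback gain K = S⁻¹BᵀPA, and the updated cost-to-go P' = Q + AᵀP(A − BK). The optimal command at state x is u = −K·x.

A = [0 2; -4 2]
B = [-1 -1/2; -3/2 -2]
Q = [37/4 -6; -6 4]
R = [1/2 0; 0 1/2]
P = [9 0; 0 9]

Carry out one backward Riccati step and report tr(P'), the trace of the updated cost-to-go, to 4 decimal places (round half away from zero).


21.1535

BᵀP = [-9.0000 -13.5000; -4.5000 -18.0000]
S = R + BᵀPB = [1/2 0; 0 1/2] + [29.2500 31.5000; 31.5000 38.2500] = [29.7500 31.5000; 31.5000 38.7500]
BᵀPA = [54.0000 -45.0000; 72.0000 -45.0000]
K = S⁻¹·BᵀPA = [-1.0930 -2.0319; 2.7466 0.4905]
A−BK = [0.2803 0.2133; -0.1464 -0.0670]
AᵀP(A−BK) = [5.2690 2.4103; 2.4103 2.6345]
P' = Q + AᵀP(A−BK) = [14.5190 -3.5897; -3.5897 6.6345]
tr(P') = 21.1535


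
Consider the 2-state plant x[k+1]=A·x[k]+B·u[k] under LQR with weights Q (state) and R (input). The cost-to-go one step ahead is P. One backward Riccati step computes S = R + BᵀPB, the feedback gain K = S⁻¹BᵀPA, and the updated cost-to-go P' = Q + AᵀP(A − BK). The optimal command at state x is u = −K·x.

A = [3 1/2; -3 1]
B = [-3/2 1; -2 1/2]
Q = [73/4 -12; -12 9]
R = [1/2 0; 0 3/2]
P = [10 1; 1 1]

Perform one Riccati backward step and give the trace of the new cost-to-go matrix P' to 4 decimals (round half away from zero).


BᵀP = [-17.0000 -3.5000; 10.5000 1.5000]
S = R + BᵀPB = [1/2 0; 0 3/2] + [32.5000 -18.7500; -18.7500 11.2500] = [33.0000 -18.7500; -18.7500 12.7500]
BᵀPA = [-40.5000 -12.0000; 27.0000 6.7500]
K = S⁻¹·BᵀPA = [-0.1463 -0.3821; 1.9024 -0.0325]
A−BK = [0.8780 -0.0407; -4.2439 0.2520]
AᵀP(A−BK) = [23.7073 -1.0976; -1.0976 0.1341]
P' = Q + AᵀP(A−BK) = [41.9573 -13.0976; -13.0976 9.1341]
tr(P') = 51.0915

51.0915


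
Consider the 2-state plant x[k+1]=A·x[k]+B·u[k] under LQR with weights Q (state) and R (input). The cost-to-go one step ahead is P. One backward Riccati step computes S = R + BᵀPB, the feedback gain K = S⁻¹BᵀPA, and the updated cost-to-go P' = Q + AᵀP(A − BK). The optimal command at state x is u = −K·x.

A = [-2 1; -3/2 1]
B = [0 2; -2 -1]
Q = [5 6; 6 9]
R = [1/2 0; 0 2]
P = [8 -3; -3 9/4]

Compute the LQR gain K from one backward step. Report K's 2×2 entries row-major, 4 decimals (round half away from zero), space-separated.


BᵀP = [6.0000 -4.5000; 19.0000 -8.2500]
S = R + BᵀPB = [1/2 0; 0 2] + [9.0000 16.5000; 16.5000 46.2500] = [9.5000 16.5000; 16.5000 48.2500]
BᵀPA = [-5.2500 1.5000; -25.6250 10.7500]
K = S⁻¹·BᵀPA = [0.9107 -0.5641; -0.8425 0.4157]
A−BK = [-0.3150 0.1686; -0.5212 0.2874]
AᵀP(A−BK) = [2.2542 -1.1840; -1.1840 0.6273]
P' = Q + AᵀP(A−BK) = [7.2542 4.8160; 4.8160 9.6273]
tr(P') = 16.8815

0.9107 -0.5641 -0.8425 0.4157


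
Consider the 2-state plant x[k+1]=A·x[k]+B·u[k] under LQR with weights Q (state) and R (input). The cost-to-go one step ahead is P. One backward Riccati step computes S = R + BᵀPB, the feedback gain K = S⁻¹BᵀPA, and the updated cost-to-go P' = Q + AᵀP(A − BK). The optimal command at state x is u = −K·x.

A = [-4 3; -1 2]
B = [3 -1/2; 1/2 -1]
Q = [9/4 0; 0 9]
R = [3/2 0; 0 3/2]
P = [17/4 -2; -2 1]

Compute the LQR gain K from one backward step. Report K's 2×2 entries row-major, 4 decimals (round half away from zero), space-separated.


BᵀP = [11.7500 -5.5000; -0.1250 0.0000]
S = R + BᵀPB = [3/2 0; 0 3/2] + [32.5000 -0.3750; -0.3750 0.0625] = [34.0000 -0.3750; -0.3750 1.5625]
BᵀPA = [-41.5000 24.2500; 0.5000 -0.3750]
K = S⁻¹·BᵀPA = [-1.2203 0.7125; 0.0271 -0.0690]
A−BK = [-0.3256 0.8281; -0.3627 1.5748]
AᵀP(A−BK) = [2.3444 -1.3978; -1.3978 0.9466]
P' = Q + AᵀP(A−BK) = [4.5944 -1.3978; -1.3978 9.9466]
tr(P') = 14.5411

-1.2203 0.7125 0.0271 -0.0690


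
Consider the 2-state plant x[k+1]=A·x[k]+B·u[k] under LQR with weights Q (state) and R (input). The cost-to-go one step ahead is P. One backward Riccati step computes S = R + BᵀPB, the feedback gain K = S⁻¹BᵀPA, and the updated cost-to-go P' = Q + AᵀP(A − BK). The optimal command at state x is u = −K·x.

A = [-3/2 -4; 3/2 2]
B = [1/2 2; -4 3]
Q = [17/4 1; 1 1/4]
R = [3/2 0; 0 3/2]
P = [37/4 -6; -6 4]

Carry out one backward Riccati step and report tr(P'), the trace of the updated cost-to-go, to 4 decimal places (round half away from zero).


11.2985

BᵀP = [28.6250 -19.0000; 0.5000 0.0000]
S = R + BᵀPB = [3/2 0; 0 3/2] + [90.3125 0.2500; 0.2500 1.0000] = [91.8125 0.2500; 0.2500 2.5000]
BᵀPA = [-71.4375 -152.5000; -0.7500 -2.0000]
K = S⁻¹·BᵀPA = [-0.7775 -1.6593; -0.2223 -0.6341]
A−BK = [-0.6668 -1.9022; -0.9431 -2.7348]
AᵀP(A−BK) = [1.1049 2.4905; 2.4905 5.6936]
P' = Q + AᵀP(A−BK) = [5.3549 3.4905; 3.4905 5.9436]
tr(P') = 11.2985


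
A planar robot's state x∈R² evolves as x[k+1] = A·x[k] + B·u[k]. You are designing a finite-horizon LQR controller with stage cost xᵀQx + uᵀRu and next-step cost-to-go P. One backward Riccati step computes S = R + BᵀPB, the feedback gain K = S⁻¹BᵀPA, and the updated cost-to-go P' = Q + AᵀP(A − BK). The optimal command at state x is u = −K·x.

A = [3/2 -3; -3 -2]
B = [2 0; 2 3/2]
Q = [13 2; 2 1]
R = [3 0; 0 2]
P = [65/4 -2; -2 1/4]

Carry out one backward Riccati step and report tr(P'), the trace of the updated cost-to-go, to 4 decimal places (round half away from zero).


24.1224

BᵀP = [28.5000 -3.5000; -3.0000 0.3750]
S = R + BᵀPB = [3 0; 0 2] + [50.0000 -5.2500; -5.2500 0.5625] = [53.0000 -5.2500; -5.2500 2.5625]
BᵀPA = [53.2500 -78.5000; -5.6250 8.2500]
K = S⁻¹·BᵀPA = [0.9877 -1.4581; -0.1715 0.2321]
A−BK = [-0.4755 -0.0837; -4.7182 0.5681]
AᵀP(A−BK) = [3.2513 -4.6734; -4.6734 6.8711]
P' = Q + AᵀP(A−BK) = [16.2513 -2.6734; -2.6734 7.8711]
tr(P') = 24.1224


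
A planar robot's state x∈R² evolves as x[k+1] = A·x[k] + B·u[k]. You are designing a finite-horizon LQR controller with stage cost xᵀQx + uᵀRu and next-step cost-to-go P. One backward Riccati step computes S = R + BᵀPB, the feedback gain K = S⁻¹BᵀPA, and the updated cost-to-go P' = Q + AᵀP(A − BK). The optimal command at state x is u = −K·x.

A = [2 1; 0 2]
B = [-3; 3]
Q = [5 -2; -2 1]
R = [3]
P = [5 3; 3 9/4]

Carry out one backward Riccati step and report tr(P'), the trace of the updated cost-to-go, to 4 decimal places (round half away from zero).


34.1579

BᵀP = [-6.0000 -2.2500]
S = R + BᵀPB = [3] + [11.2500] = [14.2500]
BᵀPA = [-12.0000 -10.5000]
K = S⁻¹·BᵀPA = [-0.8421 -0.7368]
A−BK = [-0.5263 -1.2105; 2.5263 4.2105]
AᵀP(A−BK) = [9.8947 13.1579; 13.1579 18.2632]
P' = Q + AᵀP(A−BK) = [14.8947 11.1579; 11.1579 19.2632]
tr(P') = 34.1579


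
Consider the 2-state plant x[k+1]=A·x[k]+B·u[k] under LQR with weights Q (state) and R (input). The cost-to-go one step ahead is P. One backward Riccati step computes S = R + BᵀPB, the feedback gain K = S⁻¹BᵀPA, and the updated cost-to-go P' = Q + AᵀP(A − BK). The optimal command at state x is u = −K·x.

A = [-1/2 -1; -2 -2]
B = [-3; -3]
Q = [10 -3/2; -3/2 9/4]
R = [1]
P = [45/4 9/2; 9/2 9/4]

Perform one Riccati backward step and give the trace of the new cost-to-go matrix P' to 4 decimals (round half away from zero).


13.2679

BᵀP = [-47.2500 -20.2500]
S = R + BᵀPB = [1] + [202.5000] = [203.5000]
BᵀPA = [64.1250 87.7500]
K = S⁻¹·BᵀPA = [0.3151 0.4312]
A−BK = [0.4453 0.2936; -1.0547 -0.7064]
AᵀP(A−BK) = [0.6060 0.4740; 0.4740 0.4119]
P' = Q + AᵀP(A−BK) = [10.6060 -1.0260; -1.0260 2.6619]
tr(P') = 13.2679


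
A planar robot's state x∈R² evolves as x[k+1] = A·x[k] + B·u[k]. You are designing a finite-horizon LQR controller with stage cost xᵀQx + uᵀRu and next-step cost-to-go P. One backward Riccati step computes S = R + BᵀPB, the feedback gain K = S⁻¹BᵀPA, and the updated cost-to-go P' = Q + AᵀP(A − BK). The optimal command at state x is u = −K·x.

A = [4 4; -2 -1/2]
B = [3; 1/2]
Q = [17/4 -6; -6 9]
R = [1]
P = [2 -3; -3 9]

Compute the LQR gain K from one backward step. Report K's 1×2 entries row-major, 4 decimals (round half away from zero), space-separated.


2.2041 1.6531

BᵀP = [4.5000 -4.5000]
S = R + BᵀPB = [1] + [11.2500] = [12.2500]
BᵀPA = [27.0000 20.2500]
K = S⁻¹·BᵀPA = [2.2041 1.6531]
A−BK = [-2.6122 -0.9592; -3.1020 -1.3265]
AᵀP(A−BK) = [56.4898 26.3673; 26.3673 12.7755]
P' = Q + AᵀP(A−BK) = [60.7398 20.3673; 20.3673 21.7755]
tr(P') = 82.5153


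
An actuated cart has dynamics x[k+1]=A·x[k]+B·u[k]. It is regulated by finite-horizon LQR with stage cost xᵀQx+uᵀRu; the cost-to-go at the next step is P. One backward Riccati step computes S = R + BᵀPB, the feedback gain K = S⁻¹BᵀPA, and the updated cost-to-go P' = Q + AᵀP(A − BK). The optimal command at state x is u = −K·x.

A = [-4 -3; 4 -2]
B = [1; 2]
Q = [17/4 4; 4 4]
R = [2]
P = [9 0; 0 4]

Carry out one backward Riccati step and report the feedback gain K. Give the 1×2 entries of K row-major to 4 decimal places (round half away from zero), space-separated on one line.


-0.1481 -1.5926

BᵀP = [9.0000 8.0000]
S = R + BᵀPB = [2] + [25.0000] = [27.0000]
BᵀPA = [-4.0000 -43.0000]
K = S⁻¹·BᵀPA = [-0.1481 -1.5926]
A−BK = [-3.8519 -1.4074; 4.2963 1.1852]
AᵀP(A−BK) = [207.4074 69.6296; 69.6296 28.5185]
P' = Q + AᵀP(A−BK) = [211.6574 73.6296; 73.6296 32.5185]
tr(P') = 244.1759


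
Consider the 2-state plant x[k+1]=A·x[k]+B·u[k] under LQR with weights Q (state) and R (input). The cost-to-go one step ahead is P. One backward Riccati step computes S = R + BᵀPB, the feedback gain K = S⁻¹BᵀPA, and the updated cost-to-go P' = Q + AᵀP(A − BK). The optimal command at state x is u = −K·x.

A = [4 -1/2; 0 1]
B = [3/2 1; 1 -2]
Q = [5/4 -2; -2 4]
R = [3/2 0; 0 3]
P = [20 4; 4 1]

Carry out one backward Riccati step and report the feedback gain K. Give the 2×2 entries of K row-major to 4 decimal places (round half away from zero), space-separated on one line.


BᵀP = [34.0000 7.0000; 12.0000 2.0000]
S = R + BᵀPB = [3/2 0; 0 3] + [58.0000 20.0000; 20.0000 8.0000] = [59.5000 20.0000; 20.0000 11.0000]
BᵀPA = [136.0000 -10.0000; 48.0000 -4.0000]
K = S⁻¹·BᵀPA = [2.1061 -0.1179; 0.5344 -0.1493]
A−BK = [0.3065 -0.1739; -1.0373 0.8193]
AᵀP(A−BK) = [7.9214 -0.8016; -0.8016 0.2240]
P' = Q + AᵀP(A−BK) = [9.1714 -2.8016; -2.8016 4.2240]
tr(P') = 13.3954

2.1061 -0.1179 0.5344 -0.1493


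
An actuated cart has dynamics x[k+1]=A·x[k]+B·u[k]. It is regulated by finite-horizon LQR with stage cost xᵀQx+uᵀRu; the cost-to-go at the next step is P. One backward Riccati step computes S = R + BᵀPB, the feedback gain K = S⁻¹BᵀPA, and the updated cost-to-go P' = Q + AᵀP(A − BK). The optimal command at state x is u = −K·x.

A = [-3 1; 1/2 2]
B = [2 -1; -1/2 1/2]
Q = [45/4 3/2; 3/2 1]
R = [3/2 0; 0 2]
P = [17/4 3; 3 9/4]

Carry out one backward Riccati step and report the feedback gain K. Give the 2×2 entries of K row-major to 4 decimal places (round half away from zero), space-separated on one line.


BᵀP = [7.0000 4.8750; -2.7500 -1.8750]
S = R + BᵀPB = [3/2 0; 0 2] + [11.5625 -4.5625; -4.5625 1.8125] = [13.0625 -4.5625; -4.5625 3.8125]
BᵀPA = [-18.5625 16.7500; 7.3125 -6.5000]
K = S⁻¹·BᵀPA = [-1.2906 1.1801; 0.3736 -0.2927]
A−BK = [-0.0453 -1.6528; -0.3321 2.7364]
AᵀP(A−BK) = [3.1245 -2.9547; -2.9547 3.5814]
P' = Q + AᵀP(A−BK) = [14.3745 -1.4547; -1.4547 4.5814]
tr(P') = 18.9559

-1.2906 1.1801 0.3736 -0.2927


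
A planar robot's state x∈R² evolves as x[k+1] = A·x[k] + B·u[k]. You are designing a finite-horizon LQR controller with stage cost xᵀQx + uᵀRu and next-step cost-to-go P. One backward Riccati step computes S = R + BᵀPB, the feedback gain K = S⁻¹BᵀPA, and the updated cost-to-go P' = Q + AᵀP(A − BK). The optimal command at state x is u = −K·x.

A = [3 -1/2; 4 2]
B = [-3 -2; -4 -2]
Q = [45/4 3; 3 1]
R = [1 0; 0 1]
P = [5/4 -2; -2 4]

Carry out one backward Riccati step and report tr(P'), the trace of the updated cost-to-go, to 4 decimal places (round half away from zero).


BᵀP = [4.2500 -10.0000; 1.5000 -4.0000]
S = R + BᵀPB = [1 0; 0 1] + [27.2500 11.5000; 11.5000 5.0000] = [28.2500 11.5000; 11.5000 6.0000]
BᵀPA = [-27.2500 -22.1250; -11.5000 -8.7500]
K = S⁻¹·BᵀPA = [-0.8389 -0.8624; -0.3087 0.1946]
A−BK = [-0.1342 -2.6980; 0.0268 -1.0604]
AᵀP(A−BK) = [0.8389 0.8624; 0.8624 2.9346]
P' = Q + AᵀP(A−BK) = [12.0889 3.8624; 3.8624 3.9346]
tr(P') = 16.0235

16.0235


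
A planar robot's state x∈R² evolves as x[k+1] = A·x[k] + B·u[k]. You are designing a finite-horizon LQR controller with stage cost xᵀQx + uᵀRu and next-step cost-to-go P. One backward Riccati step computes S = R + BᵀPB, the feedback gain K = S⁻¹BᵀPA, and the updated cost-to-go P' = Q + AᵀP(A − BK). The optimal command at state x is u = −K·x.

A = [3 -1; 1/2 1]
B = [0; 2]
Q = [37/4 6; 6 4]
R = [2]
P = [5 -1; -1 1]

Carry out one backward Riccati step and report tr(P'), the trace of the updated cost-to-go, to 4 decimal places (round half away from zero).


56.6667

BᵀP = [-2.0000 2.0000]
S = R + BᵀPB = [2] + [4.0000] = [6.0000]
BᵀPA = [-5.0000 4.0000]
K = S⁻¹·BᵀPA = [-0.8333 0.6667]
A−BK = [3.0000 -1.0000; 2.1667 -0.3333]
AᵀP(A−BK) = [38.0833 -13.6667; -13.6667 5.3333]
P' = Q + AᵀP(A−BK) = [47.3333 -7.6667; -7.6667 9.3333]
tr(P') = 56.6667


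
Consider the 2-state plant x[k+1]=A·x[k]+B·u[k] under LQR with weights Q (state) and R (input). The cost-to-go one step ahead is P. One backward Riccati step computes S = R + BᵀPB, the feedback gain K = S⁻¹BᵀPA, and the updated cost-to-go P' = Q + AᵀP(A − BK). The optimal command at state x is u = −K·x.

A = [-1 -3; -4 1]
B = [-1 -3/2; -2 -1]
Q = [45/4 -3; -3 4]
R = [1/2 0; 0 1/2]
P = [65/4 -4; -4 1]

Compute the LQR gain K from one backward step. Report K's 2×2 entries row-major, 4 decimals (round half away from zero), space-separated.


0.1625 0.6886 -0.0503 2.2631

BᵀP = [-8.2500 2.0000; -20.3750 5.0000]
S = R + BᵀPB = [1/2 0; 0 1/2] + [4.2500 10.3750; 10.3750 25.5625] = [4.7500 10.3750; 10.3750 26.0625]
BᵀPA = [0.2500 26.7500; 0.3750 66.1250]
K = S⁻¹·BᵀPA = [0.1625 0.6886; -0.0503 2.2631]
A−BK = [-0.9130 1.0832; -3.7253 4.6402]
AᵀP(A−BK) = [0.2282 -0.2708; -0.2708 3.1857]
P' = Q + AᵀP(A−BK) = [11.4782 -3.2708; -3.2708 7.1857]
tr(P') = 18.6639


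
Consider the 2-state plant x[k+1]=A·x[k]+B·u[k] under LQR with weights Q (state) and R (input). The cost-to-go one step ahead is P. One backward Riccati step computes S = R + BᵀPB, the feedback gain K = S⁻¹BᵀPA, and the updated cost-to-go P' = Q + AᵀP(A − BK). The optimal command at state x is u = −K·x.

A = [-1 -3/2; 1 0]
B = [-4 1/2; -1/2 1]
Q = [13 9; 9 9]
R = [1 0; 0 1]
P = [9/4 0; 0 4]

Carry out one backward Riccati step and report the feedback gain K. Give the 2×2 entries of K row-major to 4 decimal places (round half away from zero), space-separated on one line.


BᵀP = [-9.0000 -2.0000; 1.1250 4.0000]
S = R + BᵀPB = [1 0; 0 1] + [37.0000 -6.5000; -6.5000 4.5625] = [38.0000 -6.5000; -6.5000 5.5625]
BᵀPA = [7.0000 13.5000; 2.8750 -1.6875]
K = S⁻¹·BᵀPA = [0.3407 0.3792; 0.9150 0.1397]
A−BK = [-0.0946 -0.0532; 0.2554 0.0499]
AᵀP(A−BK) = [1.2343 0.3193; 0.3193 0.1796]
P' = Q + AᵀP(A−BK) = [14.2343 9.3193; 9.3193 9.1796]
tr(P') = 23.4139

0.3407 0.3792 0.9150 0.1397


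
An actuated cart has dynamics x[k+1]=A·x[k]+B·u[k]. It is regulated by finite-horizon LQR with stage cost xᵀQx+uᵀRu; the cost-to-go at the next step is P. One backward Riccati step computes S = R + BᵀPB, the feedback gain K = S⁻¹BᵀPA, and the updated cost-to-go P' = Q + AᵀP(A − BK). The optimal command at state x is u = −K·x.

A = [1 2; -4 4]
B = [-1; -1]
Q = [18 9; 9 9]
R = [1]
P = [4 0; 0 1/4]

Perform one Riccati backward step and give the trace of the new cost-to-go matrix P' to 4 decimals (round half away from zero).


BᵀP = [-4.0000 -0.2500]
S = R + BᵀPB = [1] + [4.2500] = [5.2500]
BᵀPA = [-3.0000 -9.0000]
K = S⁻¹·BᵀPA = [-0.5714 -1.7143]
A−BK = [0.4286 0.2857; -4.5714 2.2857]
AᵀP(A−BK) = [6.2857 -1.1429; -1.1429 4.5714]
P' = Q + AᵀP(A−BK) = [24.2857 7.8571; 7.8571 13.5714]
tr(P') = 37.8571

37.8571


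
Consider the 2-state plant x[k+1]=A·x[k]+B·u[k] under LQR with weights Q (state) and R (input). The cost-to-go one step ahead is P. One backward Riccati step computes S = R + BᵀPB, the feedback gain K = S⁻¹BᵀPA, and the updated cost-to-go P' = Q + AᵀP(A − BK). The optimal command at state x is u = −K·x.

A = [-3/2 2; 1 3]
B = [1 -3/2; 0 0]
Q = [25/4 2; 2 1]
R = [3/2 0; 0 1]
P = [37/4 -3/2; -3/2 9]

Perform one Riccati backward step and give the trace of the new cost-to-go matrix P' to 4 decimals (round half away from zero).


BᵀP = [9.2500 -1.5000; -13.8750 2.2500]
S = R + BᵀPB = [3/2 0; 0 1] + [9.2500 -13.8750; -13.8750 20.8125] = [10.7500 -13.8750; -13.8750 21.8125]
BᵀPA = [-15.3750 14.0000; 23.0625 -21.0000]
K = S⁻¹·BᵀPA = [-0.3663 0.3336; 0.8243 -0.7506]
A−BK = [0.1028 0.5406; 1.0000 3.0000]
AᵀP(A−BK) = [9.6701 25.4386; 25.4386 79.5681]
P' = Q + AᵀP(A−BK) = [15.9201 27.4386; 27.4386 80.5681]
tr(P') = 96.4883

96.4883


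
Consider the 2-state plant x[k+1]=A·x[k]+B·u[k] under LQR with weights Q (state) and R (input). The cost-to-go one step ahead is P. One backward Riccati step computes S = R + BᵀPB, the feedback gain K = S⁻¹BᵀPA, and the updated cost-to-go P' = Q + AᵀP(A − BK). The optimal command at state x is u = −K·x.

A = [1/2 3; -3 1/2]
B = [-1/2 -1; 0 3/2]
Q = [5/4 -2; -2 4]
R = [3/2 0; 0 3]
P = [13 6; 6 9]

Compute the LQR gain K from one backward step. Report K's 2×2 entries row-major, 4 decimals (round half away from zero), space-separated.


1.8617 -4.4354 -1.5465 0.0340

BᵀP = [-6.5000 -3.0000; -4.0000 7.5000]
S = R + BᵀPB = [3/2 0; 0 3] + [3.2500 2.0000; 2.0000 15.2500] = [4.7500 2.0000; 2.0000 18.2500]
BᵀPA = [5.7500 -21.0000; -24.5000 -8.2500]
K = S⁻¹·BᵀPA = [1.8617 -4.4354; -1.5465 0.0340]
A−BK = [-0.1156 0.8163; -0.6803 0.4490]
AᵀP(A−BK) = [17.6565 -20.1633; -20.1633 44.3878]
P' = Q + AᵀP(A−BK) = [18.9065 -22.1633; -22.1633 48.3878]
tr(P') = 67.2942


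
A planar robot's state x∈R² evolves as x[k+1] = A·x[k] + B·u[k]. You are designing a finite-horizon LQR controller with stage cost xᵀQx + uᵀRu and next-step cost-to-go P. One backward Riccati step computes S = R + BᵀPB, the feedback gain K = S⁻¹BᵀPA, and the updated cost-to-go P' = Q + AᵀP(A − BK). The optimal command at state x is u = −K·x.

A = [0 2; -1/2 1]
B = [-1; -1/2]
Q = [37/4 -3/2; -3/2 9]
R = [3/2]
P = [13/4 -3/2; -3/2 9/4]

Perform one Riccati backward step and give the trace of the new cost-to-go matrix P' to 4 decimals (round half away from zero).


22.4426

BᵀP = [-2.5000 0.3750]
S = R + BᵀPB = [3/2] + [2.3125] = [3.8125]
BᵀPA = [-0.1875 -4.6250]
K = S⁻¹·BᵀPA = [-0.0492 -1.2131]
A−BK = [-0.0492 0.7869; -0.5246 0.3934]
AᵀP(A−BK) = [0.5533 0.1475; 0.1475 3.6393]
P' = Q + AᵀP(A−BK) = [9.8033 -1.3525; -1.3525 12.6393]
tr(P') = 22.4426


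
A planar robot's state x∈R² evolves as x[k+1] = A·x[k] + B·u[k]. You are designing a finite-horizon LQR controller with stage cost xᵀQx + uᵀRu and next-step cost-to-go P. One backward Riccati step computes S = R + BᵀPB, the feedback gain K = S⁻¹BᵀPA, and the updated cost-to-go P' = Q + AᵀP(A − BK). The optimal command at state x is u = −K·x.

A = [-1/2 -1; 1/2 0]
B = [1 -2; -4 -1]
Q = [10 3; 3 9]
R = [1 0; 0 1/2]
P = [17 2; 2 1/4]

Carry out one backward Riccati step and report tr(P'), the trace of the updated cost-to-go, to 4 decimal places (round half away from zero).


BᵀP = [9.0000 1.0000; -36.0000 -4.2500]
S = R + BᵀPB = [1 0; 0 1/2] + [5.0000 -19.0000; -19.0000 76.2500] = [6.0000 -19.0000; -19.0000 76.7500]
BᵀPA = [-4.0000 -9.0000; 15.8750 36.0000]
K = S⁻¹·BᵀPA = [-0.0540 -0.0678; 0.1935 0.4523]
A−BK = [-0.0590 -0.0276; 0.4774 0.1809]
AᵀP(A−BK) = [0.0251 0.0490; 0.0490 0.1080]
P' = Q + AᵀP(A−BK) = [10.0251 3.0490; 3.0490 9.1080]
tr(P') = 19.1332

19.1332


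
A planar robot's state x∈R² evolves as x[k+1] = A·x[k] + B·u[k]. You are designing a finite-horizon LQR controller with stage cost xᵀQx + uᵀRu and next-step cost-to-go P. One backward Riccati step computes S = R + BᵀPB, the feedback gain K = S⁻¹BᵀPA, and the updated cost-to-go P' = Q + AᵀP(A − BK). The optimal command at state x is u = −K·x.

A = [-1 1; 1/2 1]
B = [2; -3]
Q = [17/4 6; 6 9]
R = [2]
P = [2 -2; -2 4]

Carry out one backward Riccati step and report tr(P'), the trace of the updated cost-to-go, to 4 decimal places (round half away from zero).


15.1071

BᵀP = [10.0000 -16.0000]
S = R + BᵀPB = [2] + [68.0000] = [70.0000]
BᵀPA = [-18.0000 -6.0000]
K = S⁻¹·BᵀPA = [-0.2571 -0.0857]
A−BK = [-0.4857 1.1714; -0.2714 0.7429]
AᵀP(A−BK) = [0.3714 -0.5429; -0.5429 1.4857]
P' = Q + AᵀP(A−BK) = [4.6214 5.4571; 5.4571 10.4857]
tr(P') = 15.1071


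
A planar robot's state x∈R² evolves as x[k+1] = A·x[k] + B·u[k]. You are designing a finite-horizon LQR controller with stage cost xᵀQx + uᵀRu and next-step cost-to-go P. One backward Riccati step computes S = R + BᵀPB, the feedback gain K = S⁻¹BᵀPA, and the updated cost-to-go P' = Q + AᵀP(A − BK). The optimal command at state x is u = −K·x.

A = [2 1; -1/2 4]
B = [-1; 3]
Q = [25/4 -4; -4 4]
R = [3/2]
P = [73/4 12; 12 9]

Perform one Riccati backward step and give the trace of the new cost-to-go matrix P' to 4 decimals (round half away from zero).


BᵀP = [17.7500 15.0000]
S = R + BᵀPB = [3/2] + [27.2500] = [28.7500]
BᵀPA = [28.0000 77.7500]
K = S⁻¹·BᵀPA = [0.9739 2.7043]
A−BK = [2.9739 3.7043; -3.4217 -4.1130]
AᵀP(A−BK) = [23.9804 32.7783; 32.7783 47.9870]
P' = Q + AᵀP(A−BK) = [30.2304 28.7783; 28.7783 51.9870]
tr(P') = 82.2174

82.2174


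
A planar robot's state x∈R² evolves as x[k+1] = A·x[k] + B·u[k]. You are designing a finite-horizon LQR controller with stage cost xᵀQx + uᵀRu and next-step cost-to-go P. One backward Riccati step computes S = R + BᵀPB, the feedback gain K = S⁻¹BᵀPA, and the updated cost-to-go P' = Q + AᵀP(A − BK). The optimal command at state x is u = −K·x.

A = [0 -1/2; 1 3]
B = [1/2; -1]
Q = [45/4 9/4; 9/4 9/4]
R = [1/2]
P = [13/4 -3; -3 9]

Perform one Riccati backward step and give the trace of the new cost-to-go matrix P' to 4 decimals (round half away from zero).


19.1502

BᵀP = [4.6250 -10.5000]
S = R + BᵀPB = [1/2] + [12.8125] = [13.3125]
BᵀPA = [-10.5000 -33.8125]
K = S⁻¹·BᵀPA = [-0.7887 -2.5399]
A−BK = [0.3944 0.7700; 0.2113 0.4601]
AᵀP(A−BK) = [0.7183 1.8310; 1.8310 4.9319]
P' = Q + AᵀP(A−BK) = [11.9683 4.0810; 4.0810 7.1819]
tr(P') = 19.1502


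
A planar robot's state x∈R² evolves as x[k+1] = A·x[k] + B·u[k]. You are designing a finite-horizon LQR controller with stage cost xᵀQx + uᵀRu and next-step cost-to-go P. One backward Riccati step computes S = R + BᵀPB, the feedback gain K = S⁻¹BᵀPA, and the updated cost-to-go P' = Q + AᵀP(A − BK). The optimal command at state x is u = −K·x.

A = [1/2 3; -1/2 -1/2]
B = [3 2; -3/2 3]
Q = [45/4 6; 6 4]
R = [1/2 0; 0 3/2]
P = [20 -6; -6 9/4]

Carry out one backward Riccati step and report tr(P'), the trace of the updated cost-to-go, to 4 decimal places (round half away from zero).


15.7068

BᵀP = [69.0000 -21.3750; 22.0000 -5.2500]
S = R + BᵀPB = [1/2 0; 0 3/2] + [239.0625 73.8750; 73.8750 28.2500] = [239.5625 73.8750; 73.8750 29.7500]
BᵀPA = [45.1875 217.6875; 13.6250 68.6250]
K = S⁻¹·BᵀPA = [0.2023 0.8425; -0.0444 0.2146]
A−BK = [-0.0181 0.0432; -0.0632 0.1199]
AᵀP(A−BK) = [0.0252 0.0676; 0.0676 0.4315]
P' = Q + AᵀP(A−BK) = [11.2752 6.0676; 6.0676 4.4315]
tr(P') = 15.7068
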